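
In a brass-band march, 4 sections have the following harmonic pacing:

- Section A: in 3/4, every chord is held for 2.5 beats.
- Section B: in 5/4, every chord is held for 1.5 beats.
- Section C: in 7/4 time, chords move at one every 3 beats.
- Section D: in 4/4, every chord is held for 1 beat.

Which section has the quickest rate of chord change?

Section D

A: each chord is 2.5 beats in 3/4, so 1.2 per bar.
B: each chord is 1.5 beats in 5/4, so 10/3 per bar.
C: each chord is 3 beats in 7/4, so 7/3 per bar.
D: each chord is 1 beat in 4/4, so 4 per bar.
Fastest is D at 4 chords/bar.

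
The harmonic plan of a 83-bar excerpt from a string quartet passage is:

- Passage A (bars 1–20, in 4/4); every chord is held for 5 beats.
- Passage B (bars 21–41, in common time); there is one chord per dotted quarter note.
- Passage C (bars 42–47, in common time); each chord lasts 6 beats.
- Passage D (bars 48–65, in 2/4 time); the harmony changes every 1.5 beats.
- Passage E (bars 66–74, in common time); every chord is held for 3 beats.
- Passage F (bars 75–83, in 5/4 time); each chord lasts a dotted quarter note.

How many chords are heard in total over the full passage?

142 chords

A: 20·4 = 80 beats, 80/5 = 16 chords.
B: 21·4 = 84 beats, 84/1.5 = 56 chords.
C: 6·4 = 24 beats, 24/6 = 4 chords.
D: 18·2 = 36 beats, 36/1.5 = 24 chords.
E: 9·4 = 36 beats, 36/3 = 12 chords.
F: 9·5 = 45 beats, 45/1.5 = 30 chords.
Total: 16 + 56 + 4 + 24 + 12 + 30 = 142.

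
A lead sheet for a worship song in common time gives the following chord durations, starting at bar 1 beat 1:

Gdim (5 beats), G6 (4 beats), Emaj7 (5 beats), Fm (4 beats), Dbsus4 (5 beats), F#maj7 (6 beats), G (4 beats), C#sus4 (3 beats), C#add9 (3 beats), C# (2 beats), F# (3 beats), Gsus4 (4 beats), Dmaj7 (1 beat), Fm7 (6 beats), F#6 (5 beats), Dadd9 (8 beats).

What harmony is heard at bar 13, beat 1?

Beat 1 of bar 13 is beat (13−1)×4 + 1 = 49 overall.
Running totals: Gdim ends at 5, G6 ends at 9, Emaj7 ends at 14, Fm ends at 18, Dbsus4 ends at 23, F#maj7 ends at 29, G ends at 33, C#sus4 ends at 36, C#add9 ends at 39, C# ends at 41, F# ends at 44, Gsus4 ends at 48, Dmaj7 ends at 49.
Beat 49 falls within Dmaj7.

Dmaj7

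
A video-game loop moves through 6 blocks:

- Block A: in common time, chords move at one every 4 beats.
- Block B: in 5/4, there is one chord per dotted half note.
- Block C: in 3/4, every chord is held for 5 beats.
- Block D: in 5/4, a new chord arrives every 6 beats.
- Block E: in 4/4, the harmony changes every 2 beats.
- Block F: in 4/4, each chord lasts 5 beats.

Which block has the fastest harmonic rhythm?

A: each chord is 4 beats in 4/4, so 1 per bar.
B: each chord is 3 beats in 5/4, so 5/3 per bar.
C: each chord is 5 beats in 3/4, so 0.6 per bar.
D: each chord is 6 beats in 5/4, so 5/6 per bar.
E: each chord is 2 beats in 4/4, so 2 per bar.
F: each chord is 5 beats in 4/4, so 0.8 per bar.
Fastest is E at 2 chords/bar.

Block E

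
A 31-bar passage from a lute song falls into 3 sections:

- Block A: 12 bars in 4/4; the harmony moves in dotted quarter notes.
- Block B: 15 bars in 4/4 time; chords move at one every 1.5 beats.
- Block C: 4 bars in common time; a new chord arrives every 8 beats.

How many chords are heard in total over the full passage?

A has 48 beats and chords last 1.5 each, so 32 chords.
B has 60 beats and chords last 1.5 each, so 40 chords.
C has 16 beats and chords last 8 each, so 2 chords.
Total: 32 + 40 + 2 = 74.

74 chords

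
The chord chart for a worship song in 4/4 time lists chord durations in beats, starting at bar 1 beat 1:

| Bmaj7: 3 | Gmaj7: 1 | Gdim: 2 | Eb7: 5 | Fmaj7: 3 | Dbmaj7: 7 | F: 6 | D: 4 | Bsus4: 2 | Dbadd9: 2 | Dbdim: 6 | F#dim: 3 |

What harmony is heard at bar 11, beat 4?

Beat 4 of bar 11 is beat (11−1)×4 + 4 = 44 overall.
Running totals: Bmaj7 ends at 3, Gmaj7 ends at 4, Gdim ends at 6, Eb7 ends at 11, Fmaj7 ends at 14, Dbmaj7 ends at 21, F ends at 27, D ends at 31, Bsus4 ends at 33, Dbadd9 ends at 35, Dbdim ends at 41, F#dim ends at 44.
Beat 44 falls within F#dim.

F#dim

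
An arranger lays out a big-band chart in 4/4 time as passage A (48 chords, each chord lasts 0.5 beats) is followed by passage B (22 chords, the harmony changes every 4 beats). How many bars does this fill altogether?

28 bars

A: 48 × 0.5 = 24 beats = 6 bars.
B: 22 × 4 = 88 beats = 22 bars.
Total: 6 + 22 = 28 bars.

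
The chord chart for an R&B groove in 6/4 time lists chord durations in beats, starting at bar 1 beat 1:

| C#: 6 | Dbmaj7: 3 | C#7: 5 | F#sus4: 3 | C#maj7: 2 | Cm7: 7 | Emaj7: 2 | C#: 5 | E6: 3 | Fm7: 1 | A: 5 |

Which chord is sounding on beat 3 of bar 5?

Emaj7

Beat 3 of bar 5 is beat (5−1)×6 + 3 = 27 overall.
Running totals: C# ends at 6, Dbmaj7 ends at 9, C#7 ends at 14, F#sus4 ends at 17, C#maj7 ends at 19, Cm7 ends at 26, Emaj7 ends at 28.
Beat 27 falls within Emaj7.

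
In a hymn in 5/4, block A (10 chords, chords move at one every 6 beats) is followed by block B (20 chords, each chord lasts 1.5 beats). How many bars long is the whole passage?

18 bars

A: 10 × 6 = 60 beats = 12 bars.
B: 20 × 1.5 = 30 beats = 6 bars.
Total: 12 + 6 = 18 bars.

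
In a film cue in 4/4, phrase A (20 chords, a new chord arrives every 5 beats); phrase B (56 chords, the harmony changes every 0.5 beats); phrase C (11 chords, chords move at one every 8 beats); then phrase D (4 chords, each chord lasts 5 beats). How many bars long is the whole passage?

A: 20 × 5 = 100 beats = 25 bars.
B: 56 × 0.5 = 28 beats = 7 bars.
C: 11 × 8 = 88 beats = 22 bars.
D: 4 × 5 = 20 beats = 5 bars.
Total: 25 + 7 + 22 + 5 = 59 bars.

59 bars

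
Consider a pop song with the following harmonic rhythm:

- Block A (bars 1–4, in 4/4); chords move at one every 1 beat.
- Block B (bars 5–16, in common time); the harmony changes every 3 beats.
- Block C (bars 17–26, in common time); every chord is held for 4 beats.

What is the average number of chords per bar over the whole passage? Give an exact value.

21/13 chords per bar

A: 4 × 4 = 16 beats ÷ 1 = 16 chords.
B: 12 × 4 = 48 beats ÷ 3 = 16 chords.
C: 10 × 4 = 40 beats ÷ 4 = 10 chords.
Overall: 42 chords over 26 bars → 42/26 = 21/13 chords per bar.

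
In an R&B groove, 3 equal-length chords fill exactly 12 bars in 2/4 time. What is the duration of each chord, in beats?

12 bars × 2 beats/bar = 24 beats total.
24 beats ÷ 3 chords = 8 beats per chord.

8 beats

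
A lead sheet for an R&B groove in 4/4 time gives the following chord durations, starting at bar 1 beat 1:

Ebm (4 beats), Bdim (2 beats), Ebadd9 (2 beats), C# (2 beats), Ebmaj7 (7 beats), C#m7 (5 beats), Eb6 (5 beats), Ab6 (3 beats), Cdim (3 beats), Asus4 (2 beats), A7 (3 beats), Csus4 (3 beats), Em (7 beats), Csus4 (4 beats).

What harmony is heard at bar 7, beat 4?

Beat 4 of bar 7 is beat (7−1)×4 + 4 = 28 overall.
Running totals: Ebm ends at 4, Bdim ends at 6, Ebadd9 ends at 8, C# ends at 10, Ebmaj7 ends at 17, C#m7 ends at 22, Eb6 ends at 27, Ab6 ends at 30.
Beat 28 falls within Ab6.

Ab6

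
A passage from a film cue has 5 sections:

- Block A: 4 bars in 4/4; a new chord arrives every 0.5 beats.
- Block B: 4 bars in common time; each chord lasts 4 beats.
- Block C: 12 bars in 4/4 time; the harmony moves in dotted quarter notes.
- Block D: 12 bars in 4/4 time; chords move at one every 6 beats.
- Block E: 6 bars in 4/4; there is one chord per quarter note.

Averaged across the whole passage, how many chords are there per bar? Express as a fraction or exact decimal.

50/19 chords per bar

A: 4 bars of 4 beats is 16 beats; at 0.5 beats each that's 32 chords.
B: 4 bars of 4 beats is 16 beats; at 4 beats each that's 4 chords.
C: 12 bars of 4 beats is 48 beats; at 1.5 beats each that's 32 chords.
D: 12 bars of 4 beats is 48 beats; at 6 beats each that's 8 chords.
E: 6 bars of 4 beats is 24 beats; at 1 beat each that's 24 chords.
Overall: 100 chords over 38 bars → 100/38 = 50/19 chords per bar.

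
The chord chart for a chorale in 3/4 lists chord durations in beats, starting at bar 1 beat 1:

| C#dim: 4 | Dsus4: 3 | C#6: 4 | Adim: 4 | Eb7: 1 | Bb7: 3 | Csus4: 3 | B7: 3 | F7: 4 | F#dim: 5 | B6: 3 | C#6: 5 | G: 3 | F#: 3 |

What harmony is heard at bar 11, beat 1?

F#dim

Beat 1 of bar 11 is beat (11−1)×3 + 1 = 31 overall.
Running totals: C#dim ends at 4, Dsus4 ends at 7, C#6 ends at 11, Adim ends at 15, Eb7 ends at 16, Bb7 ends at 19, Csus4 ends at 22, B7 ends at 25, F7 ends at 29, F#dim ends at 34.
Beat 31 falls within F#dim.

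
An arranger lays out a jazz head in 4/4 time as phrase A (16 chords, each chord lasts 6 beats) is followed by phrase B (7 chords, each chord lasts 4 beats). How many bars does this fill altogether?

A: 16 × 6 = 96 beats = 24 bars.
B: 7 × 4 = 28 beats = 7 bars.
Total: 24 + 7 = 31 bars.

31 bars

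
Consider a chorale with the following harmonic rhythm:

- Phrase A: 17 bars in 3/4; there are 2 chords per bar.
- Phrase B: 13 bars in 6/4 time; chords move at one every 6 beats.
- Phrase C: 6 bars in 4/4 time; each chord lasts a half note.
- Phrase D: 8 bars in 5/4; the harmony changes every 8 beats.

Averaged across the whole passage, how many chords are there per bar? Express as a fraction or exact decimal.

A: 17 bars of 3 beats is 51 beats; at 1.5 beats each that's 34 chords.
B: 13 bars of 6 beats is 78 beats; at 6 beats each that's 13 chords.
C: 6 bars of 4 beats is 24 beats; at 2 beats each that's 12 chords.
D: 8 bars of 5 beats is 40 beats; at 8 beats each that's 5 chords.
Overall: 64 chords over 44 bars → 64/44 = 16/11 chords per bar.

16/11 chords per bar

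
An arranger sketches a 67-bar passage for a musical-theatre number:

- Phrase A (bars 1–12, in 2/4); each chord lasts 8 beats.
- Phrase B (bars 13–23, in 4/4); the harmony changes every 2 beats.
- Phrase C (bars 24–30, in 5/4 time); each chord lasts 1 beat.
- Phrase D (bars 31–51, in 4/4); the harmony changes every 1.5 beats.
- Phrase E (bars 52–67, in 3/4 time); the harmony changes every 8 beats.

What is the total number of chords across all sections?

A has 24 beats and chords last 8 each, so 3 chords.
B has 44 beats and chords last 2 each, so 22 chords.
C has 35 beats and chords last 1 each, so 35 chords.
D has 84 beats and chords last 1.5 each, so 56 chords.
E has 48 beats and chords last 8 each, so 6 chords.
Total: 3 + 22 + 35 + 56 + 6 = 122.

122 chords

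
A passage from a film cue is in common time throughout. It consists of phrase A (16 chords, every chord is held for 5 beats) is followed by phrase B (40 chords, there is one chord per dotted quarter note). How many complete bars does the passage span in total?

A: 16 × 5 = 80 beats = 20 bars.
B: 40 × 1.5 = 60 beats = 15 bars.
Total: 20 + 15 = 35 bars.

35 bars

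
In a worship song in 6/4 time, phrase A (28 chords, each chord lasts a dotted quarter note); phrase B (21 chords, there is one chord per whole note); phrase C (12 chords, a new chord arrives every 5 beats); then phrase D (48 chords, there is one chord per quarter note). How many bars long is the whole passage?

39 bars

A: 28 × 1.5 = 42 beats = 7 bars.
B: 21 × 4 = 84 beats = 14 bars.
C: 12 × 5 = 60 beats = 10 bars.
D: 48 × 1 = 48 beats = 8 bars.
Total: 7 + 14 + 10 + 8 = 39 bars.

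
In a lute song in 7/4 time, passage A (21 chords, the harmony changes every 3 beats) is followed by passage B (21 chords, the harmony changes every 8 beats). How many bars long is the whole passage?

A: 21 × 3 = 63 beats = 9 bars.
B: 21 × 8 = 168 beats = 24 bars.
Total: 9 + 24 = 33 bars.

33 bars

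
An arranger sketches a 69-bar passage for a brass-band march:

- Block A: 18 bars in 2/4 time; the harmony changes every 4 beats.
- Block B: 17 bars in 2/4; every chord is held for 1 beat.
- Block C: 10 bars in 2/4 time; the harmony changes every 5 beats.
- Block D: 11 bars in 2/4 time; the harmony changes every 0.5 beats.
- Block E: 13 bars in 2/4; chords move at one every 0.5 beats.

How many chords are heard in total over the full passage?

143 chords

A: 18 bars × 2 beats = 36 beats; 4 beats/chord → 9 chords.
B: 17 bars × 2 beats = 34 beats; 1 beat/chord → 34 chords.
C: 10 bars × 2 beats = 20 beats; 5 beats/chord → 4 chords.
D: 11 bars × 2 beats = 22 beats; 0.5 beats/chord → 44 chords.
E: 13 bars × 2 beats = 26 beats; 0.5 beats/chord → 52 chords.
Total: 9 + 34 + 4 + 44 + 52 = 143.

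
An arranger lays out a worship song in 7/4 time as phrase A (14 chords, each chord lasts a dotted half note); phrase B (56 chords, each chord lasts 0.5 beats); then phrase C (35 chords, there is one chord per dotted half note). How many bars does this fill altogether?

A: 14 × 3 = 42 beats = 6 bars.
B: 56 × 0.5 = 28 beats = 4 bars.
C: 35 × 3 = 105 beats = 15 bars.
Total: 6 + 4 + 15 = 25 bars.

25 bars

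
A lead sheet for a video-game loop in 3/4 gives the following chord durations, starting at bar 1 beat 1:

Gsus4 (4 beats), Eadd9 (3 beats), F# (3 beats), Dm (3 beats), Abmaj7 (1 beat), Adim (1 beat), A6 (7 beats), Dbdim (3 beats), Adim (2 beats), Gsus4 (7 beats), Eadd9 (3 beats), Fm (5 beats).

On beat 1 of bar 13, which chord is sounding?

Beat 1 of bar 13 is beat (13−1)×3 + 1 = 37 overall.
Running totals: Gsus4 ends at 4, Eadd9 ends at 7, F# ends at 10, Dm ends at 13, Abmaj7 ends at 14, Adim ends at 15, A6 ends at 22, Dbdim ends at 25, Adim ends at 27, Gsus4 ends at 34, Eadd9 ends at 37.
Beat 37 falls within Eadd9.

Eadd9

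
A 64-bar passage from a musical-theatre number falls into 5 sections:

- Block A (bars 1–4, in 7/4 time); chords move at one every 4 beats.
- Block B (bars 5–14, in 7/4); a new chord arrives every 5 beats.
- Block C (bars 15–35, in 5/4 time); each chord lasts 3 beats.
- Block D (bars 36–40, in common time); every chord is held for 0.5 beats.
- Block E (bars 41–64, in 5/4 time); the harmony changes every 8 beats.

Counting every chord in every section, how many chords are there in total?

111 chords

A has 28 beats and chords last 4 each, so 7 chords.
B has 70 beats and chords last 5 each, so 14 chords.
C has 105 beats and chords last 3 each, so 35 chords.
D has 20 beats and chords last 0.5 each, so 40 chords.
E has 120 beats and chords last 8 each, so 15 chords.
Total: 7 + 14 + 35 + 40 + 15 = 111.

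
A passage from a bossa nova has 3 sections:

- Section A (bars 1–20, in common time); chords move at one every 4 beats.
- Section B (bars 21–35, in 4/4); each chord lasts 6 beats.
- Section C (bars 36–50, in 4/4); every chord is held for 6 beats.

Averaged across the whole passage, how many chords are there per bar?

0.8 chords per bar

A: 20 × 4 = 80 beats ÷ 4 = 20 chords.
B: 15 × 4 = 60 beats ÷ 6 = 10 chords.
C: 15 × 4 = 60 beats ÷ 6 = 10 chords.
Overall: 40 chords over 50 bars → 40/50 = 0.8 chords per bar.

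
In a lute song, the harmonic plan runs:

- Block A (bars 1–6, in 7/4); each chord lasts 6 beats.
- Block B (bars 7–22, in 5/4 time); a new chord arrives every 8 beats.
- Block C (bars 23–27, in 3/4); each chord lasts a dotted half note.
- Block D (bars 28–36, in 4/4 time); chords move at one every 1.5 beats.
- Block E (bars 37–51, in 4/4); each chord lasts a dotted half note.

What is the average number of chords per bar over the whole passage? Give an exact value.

A: 6 × 7 = 42 beats ÷ 6 = 7 chords.
B: 16 × 5 = 80 beats ÷ 8 = 10 chords.
C: 5 × 3 = 15 beats ÷ 3 = 5 chords.
D: 9 × 4 = 36 beats ÷ 1.5 = 24 chords.
E: 15 × 4 = 60 beats ÷ 3 = 20 chords.
Overall: 66 chords over 51 bars → 66/51 = 22/17 chords per bar.

22/17 chords per bar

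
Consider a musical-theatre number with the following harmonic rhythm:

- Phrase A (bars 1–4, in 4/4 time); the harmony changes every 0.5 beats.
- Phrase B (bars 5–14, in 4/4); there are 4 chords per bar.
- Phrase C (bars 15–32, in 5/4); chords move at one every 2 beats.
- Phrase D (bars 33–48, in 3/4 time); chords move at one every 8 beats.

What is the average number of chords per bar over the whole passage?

41/16 chords per bar

A: 4 × 4 = 16 beats ÷ 0.5 = 32 chords.
B: 10 × 4 = 40 beats ÷ 1 = 40 chords.
C: 18 × 5 = 90 beats ÷ 2 = 45 chords.
D: 16 × 3 = 48 beats ÷ 8 = 6 chords.
Overall: 123 chords over 48 bars → 123/48 = 41/16 chords per bar.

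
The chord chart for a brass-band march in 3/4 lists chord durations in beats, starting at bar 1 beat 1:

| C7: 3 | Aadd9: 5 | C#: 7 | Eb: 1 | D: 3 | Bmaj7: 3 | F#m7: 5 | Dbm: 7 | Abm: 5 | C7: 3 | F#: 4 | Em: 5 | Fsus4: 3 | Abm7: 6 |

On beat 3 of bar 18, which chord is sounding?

Fsus4

Beat 3 of bar 18 is beat (18−1)×3 + 3 = 54 overall.
Running totals: C7 ends at 3, Aadd9 ends at 8, C# ends at 15, Eb ends at 16, D ends at 19, Bmaj7 ends at 22, F#m7 ends at 27, Dbm ends at 34, Abm ends at 39, C7 ends at 42, F# ends at 46, Em ends at 51, Fsus4 ends at 54.
Beat 54 falls within Fsus4.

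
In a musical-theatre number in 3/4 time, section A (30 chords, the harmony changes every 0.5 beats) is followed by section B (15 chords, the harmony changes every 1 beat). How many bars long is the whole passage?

10 bars

A: 30 × 0.5 = 15 beats = 5 bars.
B: 15 × 1 = 15 beats = 5 bars.
Total: 5 + 5 = 10 bars.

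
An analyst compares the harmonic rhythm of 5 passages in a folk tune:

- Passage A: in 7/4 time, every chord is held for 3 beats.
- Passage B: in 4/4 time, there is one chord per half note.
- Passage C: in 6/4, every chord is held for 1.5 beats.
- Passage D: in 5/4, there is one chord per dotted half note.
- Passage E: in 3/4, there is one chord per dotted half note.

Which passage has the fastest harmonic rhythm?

A: 7/3 = 7/3 chords/bar.
B: 4/2 = 2 chords/bar.
C: 6/1.5 = 4 chords/bar.
D: 5/3 = 5/3 chords/bar.
E: 3/3 = 1 chord/bar.
Fastest is C at 4 chords/bar.

Passage C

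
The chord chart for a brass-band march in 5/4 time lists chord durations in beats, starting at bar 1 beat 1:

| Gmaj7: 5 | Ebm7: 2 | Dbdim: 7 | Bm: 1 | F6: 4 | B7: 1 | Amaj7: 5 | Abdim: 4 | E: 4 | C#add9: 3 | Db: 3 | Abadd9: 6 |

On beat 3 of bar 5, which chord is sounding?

Beat 3 of bar 5 is beat (5−1)×5 + 3 = 23 overall.
Running totals: Gmaj7 ends at 5, Ebm7 ends at 7, Dbdim ends at 14, Bm ends at 15, F6 ends at 19, B7 ends at 20, Amaj7 ends at 25.
Beat 23 falls within Amaj7.

Amaj7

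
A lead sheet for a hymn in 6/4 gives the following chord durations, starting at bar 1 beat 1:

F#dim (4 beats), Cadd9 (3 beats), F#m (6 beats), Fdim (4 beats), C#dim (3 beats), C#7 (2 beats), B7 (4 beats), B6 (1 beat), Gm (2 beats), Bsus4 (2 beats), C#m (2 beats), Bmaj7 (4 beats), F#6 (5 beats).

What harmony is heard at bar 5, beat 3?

B6

Beat 3 of bar 5 is beat (5−1)×6 + 3 = 27 overall.
Running totals: F#dim ends at 4, Cadd9 ends at 7, F#m ends at 13, Fdim ends at 17, C#dim ends at 20, C#7 ends at 22, B7 ends at 26, B6 ends at 27.
Beat 27 falls within B6.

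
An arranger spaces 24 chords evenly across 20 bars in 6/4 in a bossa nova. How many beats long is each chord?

5 beats

20 bars × 6 beats/bar = 120 beats total.
120 beats ÷ 24 chords = 5 beats per chord.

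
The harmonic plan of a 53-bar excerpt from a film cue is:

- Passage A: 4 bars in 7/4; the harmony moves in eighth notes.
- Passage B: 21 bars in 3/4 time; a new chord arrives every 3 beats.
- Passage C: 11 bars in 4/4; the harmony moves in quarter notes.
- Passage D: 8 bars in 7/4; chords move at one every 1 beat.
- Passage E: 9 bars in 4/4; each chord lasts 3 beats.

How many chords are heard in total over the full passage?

189 chords

A: 4·7 = 28 beats, 28/0.5 = 56 chords.
B: 21·3 = 63 beats, 63/3 = 21 chords.
C: 11·4 = 44 beats, 44/1 = 44 chords.
D: 8·7 = 56 beats, 56/1 = 56 chords.
E: 9·4 = 36 beats, 36/3 = 12 chords.
Total: 56 + 21 + 44 + 56 + 12 = 189.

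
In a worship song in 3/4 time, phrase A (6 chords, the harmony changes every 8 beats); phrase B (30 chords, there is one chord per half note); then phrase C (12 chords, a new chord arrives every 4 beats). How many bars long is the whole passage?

52 bars

A: 6 × 8 = 48 beats = 16 bars.
B: 30 × 2 = 60 beats = 20 bars.
C: 12 × 4 = 48 beats = 16 bars.
Total: 16 + 20 + 16 = 52 bars.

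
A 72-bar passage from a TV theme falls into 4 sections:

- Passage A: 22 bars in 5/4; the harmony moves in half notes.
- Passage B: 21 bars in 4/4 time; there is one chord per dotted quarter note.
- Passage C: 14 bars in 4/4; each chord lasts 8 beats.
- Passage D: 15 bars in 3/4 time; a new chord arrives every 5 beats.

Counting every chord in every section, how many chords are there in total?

127 chords

A: 22·5 = 110 beats, 110/2 = 55 chords.
B: 21·4 = 84 beats, 84/1.5 = 56 chords.
C: 14·4 = 56 beats, 56/8 = 7 chords.
D: 15·3 = 45 beats, 45/5 = 9 chords.
Total: 55 + 56 + 7 + 9 = 127.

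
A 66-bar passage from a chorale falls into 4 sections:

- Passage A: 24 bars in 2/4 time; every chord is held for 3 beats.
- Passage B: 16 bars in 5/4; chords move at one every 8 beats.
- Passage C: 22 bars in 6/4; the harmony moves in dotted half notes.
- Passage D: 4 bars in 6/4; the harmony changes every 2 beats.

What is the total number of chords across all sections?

82 chords

A: 24 bars × 2 beats = 48 beats; 3 beats/chord → 16 chords.
B: 16 bars × 5 beats = 80 beats; 8 beats/chord → 10 chords.
C: 22 bars × 6 beats = 132 beats; 3 beats/chord → 44 chords.
D: 4 bars × 6 beats = 24 beats; 2 beats/chord → 12 chords.
Total: 16 + 10 + 44 + 12 = 82.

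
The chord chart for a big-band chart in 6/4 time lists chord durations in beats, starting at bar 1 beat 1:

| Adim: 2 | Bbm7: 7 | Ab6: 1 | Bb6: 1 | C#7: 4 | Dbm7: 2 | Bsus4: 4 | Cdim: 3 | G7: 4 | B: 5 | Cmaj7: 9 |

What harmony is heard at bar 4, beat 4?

Cdim

Beat 4 of bar 4 is beat (4−1)×6 + 4 = 22 overall.
Running totals: Adim ends at 2, Bbm7 ends at 9, Ab6 ends at 10, Bb6 ends at 11, C#7 ends at 15, Dbm7 ends at 17, Bsus4 ends at 21, Cdim ends at 24.
Beat 22 falls within Cdim.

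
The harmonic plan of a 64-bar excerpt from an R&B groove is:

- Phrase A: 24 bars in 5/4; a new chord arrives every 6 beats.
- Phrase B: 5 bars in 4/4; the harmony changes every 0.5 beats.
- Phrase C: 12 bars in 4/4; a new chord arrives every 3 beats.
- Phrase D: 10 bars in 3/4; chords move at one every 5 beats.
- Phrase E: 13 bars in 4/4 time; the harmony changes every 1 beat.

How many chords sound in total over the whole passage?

A has 120 beats and chords last 6 each, so 20 chords.
B has 20 beats and chords last 0.5 each, so 40 chords.
C has 48 beats and chords last 3 each, so 16 chords.
D has 30 beats and chords last 5 each, so 6 chords.
E has 52 beats and chords last 1 each, so 52 chords.
Total: 20 + 40 + 16 + 6 + 52 = 134.

134 chords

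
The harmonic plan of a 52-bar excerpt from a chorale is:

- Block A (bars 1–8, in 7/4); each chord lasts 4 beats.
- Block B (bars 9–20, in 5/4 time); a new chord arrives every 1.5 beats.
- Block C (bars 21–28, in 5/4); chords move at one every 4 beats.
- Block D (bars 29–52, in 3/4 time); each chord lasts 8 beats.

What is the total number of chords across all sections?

A: 8 bars × 7 beats = 56 beats; 4 beats/chord → 14 chords.
B: 12 bars × 5 beats = 60 beats; 1.5 beats/chord → 40 chords.
C: 8 bars × 5 beats = 40 beats; 4 beats/chord → 10 chords.
D: 24 bars × 3 beats = 72 beats; 8 beats/chord → 9 chords.
Total: 14 + 40 + 10 + 9 = 73.

73 chords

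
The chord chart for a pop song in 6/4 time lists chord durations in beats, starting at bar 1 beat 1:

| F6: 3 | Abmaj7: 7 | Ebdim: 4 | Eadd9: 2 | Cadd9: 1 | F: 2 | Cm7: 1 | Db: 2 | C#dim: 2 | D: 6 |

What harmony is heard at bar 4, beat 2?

Beat 2 of bar 4 is beat (4−1)×6 + 2 = 20 overall.
Running totals: F6 ends at 3, Abmaj7 ends at 10, Ebdim ends at 14, Eadd9 ends at 16, Cadd9 ends at 17, F ends at 19, Cm7 ends at 20.
Beat 20 falls within Cm7.

Cm7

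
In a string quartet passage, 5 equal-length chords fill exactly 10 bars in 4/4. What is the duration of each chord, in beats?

10 bars × 4 beats/bar = 40 beats total.
40 beats ÷ 5 chords = 8 beats per chord.

8 beats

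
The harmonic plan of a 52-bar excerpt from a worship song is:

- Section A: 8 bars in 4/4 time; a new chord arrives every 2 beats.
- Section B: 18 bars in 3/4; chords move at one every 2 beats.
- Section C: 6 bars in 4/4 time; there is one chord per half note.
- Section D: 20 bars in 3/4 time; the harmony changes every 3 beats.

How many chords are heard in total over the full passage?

A: 8 bars × 4 beats = 32 beats; 2 beats/chord → 16 chords.
B: 18 bars × 3 beats = 54 beats; 2 beats/chord → 27 chords.
C: 6 bars × 4 beats = 24 beats; 2 beats/chord → 12 chords.
D: 20 bars × 3 beats = 60 beats; 3 beats/chord → 20 chords.
Total: 16 + 27 + 12 + 20 = 75.

75 chords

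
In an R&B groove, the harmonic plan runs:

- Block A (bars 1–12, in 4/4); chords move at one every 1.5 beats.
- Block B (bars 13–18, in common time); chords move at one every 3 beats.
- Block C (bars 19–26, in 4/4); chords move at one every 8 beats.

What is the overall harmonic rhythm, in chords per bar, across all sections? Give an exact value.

A: 12 bars of 4 beats is 48 beats; at 1.5 beats each that's 32 chords.
B: 6 bars of 4 beats is 24 beats; at 3 beats each that's 8 chords.
C: 8 bars of 4 beats is 32 beats; at 8 beats each that's 4 chords.
Overall: 44 chords over 26 bars → 44/26 = 22/13 chords per bar.

22/13 chords per bar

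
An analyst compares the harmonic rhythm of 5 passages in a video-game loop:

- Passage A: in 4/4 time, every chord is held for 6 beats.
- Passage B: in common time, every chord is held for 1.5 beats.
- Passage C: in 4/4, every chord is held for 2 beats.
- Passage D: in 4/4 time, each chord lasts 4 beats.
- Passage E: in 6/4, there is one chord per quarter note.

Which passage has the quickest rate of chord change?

Passage E

A: 4/6 = 2/3 chords/bar.
B: 4/1.5 = 8/3 chords/bar.
C: 4/2 = 2 chords/bar.
D: 4/4 = 1 chord/bar.
E: 6/1 = 6 chords/bar.
Fastest is E at 6 chords/bar.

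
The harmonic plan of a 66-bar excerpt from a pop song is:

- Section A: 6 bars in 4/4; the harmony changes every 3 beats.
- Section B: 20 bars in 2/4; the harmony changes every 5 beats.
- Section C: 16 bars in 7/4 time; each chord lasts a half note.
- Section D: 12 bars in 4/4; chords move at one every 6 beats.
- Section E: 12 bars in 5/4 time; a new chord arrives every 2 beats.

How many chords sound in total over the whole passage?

110 chords

A: 6·4 = 24 beats, 24/3 = 8 chords.
B: 20·2 = 40 beats, 40/5 = 8 chords.
C: 16·7 = 112 beats, 112/2 = 56 chords.
D: 12·4 = 48 beats, 48/6 = 8 chords.
E: 12·5 = 60 beats, 60/2 = 30 chords.
Total: 8 + 8 + 56 + 8 + 30 = 110.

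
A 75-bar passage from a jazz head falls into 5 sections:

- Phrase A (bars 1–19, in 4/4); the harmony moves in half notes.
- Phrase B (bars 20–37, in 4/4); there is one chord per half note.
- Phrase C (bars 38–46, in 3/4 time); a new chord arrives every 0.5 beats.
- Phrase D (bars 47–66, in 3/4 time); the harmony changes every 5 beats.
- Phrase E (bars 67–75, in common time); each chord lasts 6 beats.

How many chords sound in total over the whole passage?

A: 19·4 = 76 beats, 76/2 = 38 chords.
B: 18·4 = 72 beats, 72/2 = 36 chords.
C: 9·3 = 27 beats, 27/0.5 = 54 chords.
D: 20·3 = 60 beats, 60/5 = 12 chords.
E: 9·4 = 36 beats, 36/6 = 6 chords.
Total: 38 + 36 + 54 + 12 + 6 = 146.

146 chords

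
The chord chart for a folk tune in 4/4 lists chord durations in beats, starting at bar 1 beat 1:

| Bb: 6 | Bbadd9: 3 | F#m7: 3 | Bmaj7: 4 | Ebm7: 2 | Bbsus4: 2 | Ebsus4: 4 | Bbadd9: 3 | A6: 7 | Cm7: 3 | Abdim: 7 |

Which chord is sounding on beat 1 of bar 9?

Beat 1 of bar 9 is beat (9−1)×4 + 1 = 33 overall.
Running totals: Bb ends at 6, Bbadd9 ends at 9, F#m7 ends at 12, Bmaj7 ends at 16, Ebm7 ends at 18, Bbsus4 ends at 20, Ebsus4 ends at 24, Bbadd9 ends at 27, A6 ends at 34.
Beat 33 falls within A6.

A6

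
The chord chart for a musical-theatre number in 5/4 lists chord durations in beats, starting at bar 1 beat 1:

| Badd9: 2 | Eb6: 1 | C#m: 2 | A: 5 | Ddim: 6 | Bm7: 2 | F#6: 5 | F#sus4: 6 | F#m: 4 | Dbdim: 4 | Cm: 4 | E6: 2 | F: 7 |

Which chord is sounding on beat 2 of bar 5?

F#6

Beat 2 of bar 5 is beat (5−1)×5 + 2 = 22 overall.
Running totals: Badd9 ends at 2, Eb6 ends at 3, C#m ends at 5, A ends at 10, Ddim ends at 16, Bm7 ends at 18, F#6 ends at 23.
Beat 22 falls within F#6.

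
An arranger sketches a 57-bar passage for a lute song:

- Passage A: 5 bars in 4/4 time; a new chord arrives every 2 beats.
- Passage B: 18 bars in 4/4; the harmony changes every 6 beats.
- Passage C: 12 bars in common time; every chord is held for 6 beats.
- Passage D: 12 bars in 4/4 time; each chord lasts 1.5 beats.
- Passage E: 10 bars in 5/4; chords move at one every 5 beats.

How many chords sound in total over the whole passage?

72 chords

A: 5·4 = 20 beats, 20/2 = 10 chords.
B: 18·4 = 72 beats, 72/6 = 12 chords.
C: 12·4 = 48 beats, 48/6 = 8 chords.
D: 12·4 = 48 beats, 48/1.5 = 32 chords.
E: 10·5 = 50 beats, 50/5 = 10 chords.
Total: 10 + 12 + 8 + 32 + 10 = 72.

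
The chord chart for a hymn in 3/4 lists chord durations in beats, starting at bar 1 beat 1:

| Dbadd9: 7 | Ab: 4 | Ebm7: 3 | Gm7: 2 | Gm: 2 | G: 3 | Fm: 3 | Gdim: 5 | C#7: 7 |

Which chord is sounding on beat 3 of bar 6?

Beat 3 of bar 6 is beat (6−1)×3 + 3 = 18 overall.
Running totals: Dbadd9 ends at 7, Ab ends at 11, Ebm7 ends at 14, Gm7 ends at 16, Gm ends at 18.
Beat 18 falls within Gm.

Gm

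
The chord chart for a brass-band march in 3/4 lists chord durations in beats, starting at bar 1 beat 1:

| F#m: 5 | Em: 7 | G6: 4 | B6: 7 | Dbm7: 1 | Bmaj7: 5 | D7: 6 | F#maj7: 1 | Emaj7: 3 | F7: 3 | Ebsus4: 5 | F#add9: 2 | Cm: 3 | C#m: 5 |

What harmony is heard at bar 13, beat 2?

Emaj7

Beat 2 of bar 13 is beat (13−1)×3 + 2 = 38 overall.
Running totals: F#m ends at 5, Em ends at 12, G6 ends at 16, B6 ends at 23, Dbm7 ends at 24, Bmaj7 ends at 29, D7 ends at 35, F#maj7 ends at 36, Emaj7 ends at 39.
Beat 38 falls within Emaj7.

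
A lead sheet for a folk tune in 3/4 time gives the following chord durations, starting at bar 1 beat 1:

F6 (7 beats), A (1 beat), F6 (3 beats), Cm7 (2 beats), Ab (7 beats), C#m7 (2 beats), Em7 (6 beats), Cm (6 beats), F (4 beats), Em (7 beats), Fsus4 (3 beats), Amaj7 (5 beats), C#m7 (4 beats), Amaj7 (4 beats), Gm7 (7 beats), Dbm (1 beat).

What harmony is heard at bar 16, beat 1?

Beat 1 of bar 16 is beat (16−1)×3 + 1 = 46 overall.
Running totals: F6 ends at 7, A ends at 8, F6 ends at 11, Cm7 ends at 13, Ab ends at 20, C#m7 ends at 22, Em7 ends at 28, Cm ends at 34, F ends at 38, Em ends at 45, Fsus4 ends at 48.
Beat 46 falls within Fsus4.

Fsus4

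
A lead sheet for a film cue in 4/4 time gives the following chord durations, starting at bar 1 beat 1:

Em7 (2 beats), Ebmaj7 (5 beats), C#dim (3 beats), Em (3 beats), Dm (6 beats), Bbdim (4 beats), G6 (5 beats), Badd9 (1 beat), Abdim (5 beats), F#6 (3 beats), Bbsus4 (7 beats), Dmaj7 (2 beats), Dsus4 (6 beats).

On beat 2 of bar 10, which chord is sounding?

Beat 2 of bar 10 is beat (10−1)×4 + 2 = 38 overall.
Running totals: Em7 ends at 2, Ebmaj7 ends at 7, C#dim ends at 10, Em ends at 13, Dm ends at 19, Bbdim ends at 23, G6 ends at 28, Badd9 ends at 29, Abdim ends at 34, F#6 ends at 37, Bbsus4 ends at 44.
Beat 38 falls within Bbsus4.

Bbsus4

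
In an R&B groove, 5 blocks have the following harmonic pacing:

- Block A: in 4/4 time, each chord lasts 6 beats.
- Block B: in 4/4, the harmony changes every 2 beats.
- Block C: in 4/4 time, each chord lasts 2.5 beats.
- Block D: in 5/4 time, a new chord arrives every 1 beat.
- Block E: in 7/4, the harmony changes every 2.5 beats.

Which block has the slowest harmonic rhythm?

Block A

A: each chord is 6 beats in 4/4, so 2/3 per bar.
B: each chord is 2 beats in 4/4, so 2 per bar.
C: each chord is 2.5 beats in 4/4, so 1.6 per bar.
D: each chord is 1 beat in 5/4, so 5 per bar.
E: each chord is 2.5 beats in 7/4, so 2.8 per bar.
Slowest is A at 2/3 chords/bar.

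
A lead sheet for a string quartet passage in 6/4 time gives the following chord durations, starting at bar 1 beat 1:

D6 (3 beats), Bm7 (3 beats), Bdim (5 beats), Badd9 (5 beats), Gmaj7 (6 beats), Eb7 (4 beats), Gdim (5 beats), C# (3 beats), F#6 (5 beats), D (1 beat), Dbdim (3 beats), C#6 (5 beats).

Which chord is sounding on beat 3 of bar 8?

Beat 3 of bar 8 is beat (8−1)×6 + 3 = 45 overall.
Running totals: D6 ends at 3, Bm7 ends at 6, Bdim ends at 11, Badd9 ends at 16, Gmaj7 ends at 22, Eb7 ends at 26, Gdim ends at 31, C# ends at 34, F#6 ends at 39, D ends at 40, Dbdim ends at 43, C#6 ends at 48.
Beat 45 falls within C#6.

C#6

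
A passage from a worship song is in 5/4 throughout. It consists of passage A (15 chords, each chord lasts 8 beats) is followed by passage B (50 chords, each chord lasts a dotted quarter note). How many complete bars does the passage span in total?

39 bars

A: 15 × 8 = 120 beats = 24 bars.
B: 50 × 1.5 = 75 beats = 15 bars.
Total: 24 + 15 = 39 bars.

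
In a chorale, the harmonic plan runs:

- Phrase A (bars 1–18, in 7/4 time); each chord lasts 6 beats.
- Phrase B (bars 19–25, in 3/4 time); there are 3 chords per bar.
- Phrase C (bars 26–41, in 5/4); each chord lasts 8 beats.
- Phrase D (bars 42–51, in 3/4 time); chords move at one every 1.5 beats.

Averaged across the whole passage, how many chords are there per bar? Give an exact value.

A: 18 bars of 7 beats is 126 beats; at 6 beats each that's 21 chords.
B: 7 bars of 3 beats is 21 beats; at 1 beat each that's 21 chords.
C: 16 bars of 5 beats is 80 beats; at 8 beats each that's 10 chords.
D: 10 bars of 3 beats is 30 beats; at 1.5 beats each that's 20 chords.
Overall: 72 chords over 51 bars → 72/51 = 24/17 chords per bar.

24/17 chords per bar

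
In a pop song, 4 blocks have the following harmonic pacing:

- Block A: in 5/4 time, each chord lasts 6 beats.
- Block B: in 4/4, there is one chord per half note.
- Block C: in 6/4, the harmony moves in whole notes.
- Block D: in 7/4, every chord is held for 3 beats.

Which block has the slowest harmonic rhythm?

Block A

A: 5/6 = 5/6 chords/bar.
B: 4/2 = 2 chords/bar.
C: 6/4 = 1.5 chords/bar.
D: 7/3 = 7/3 chords/bar.
Slowest is A at 5/6 chords/bar.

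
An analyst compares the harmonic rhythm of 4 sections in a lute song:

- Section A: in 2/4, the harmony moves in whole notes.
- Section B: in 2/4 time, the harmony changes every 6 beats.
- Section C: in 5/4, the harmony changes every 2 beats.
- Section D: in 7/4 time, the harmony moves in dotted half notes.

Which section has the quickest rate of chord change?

Section C

A: 2 beats/bar ÷ 4 beats/chord = 0.5 chords/bar.
B: 2 beats/bar ÷ 6 beats/chord = 1/3 chords/bar.
C: 5 beats/bar ÷ 2 beats/chord = 2.5 chords/bar.
D: 7 beats/bar ÷ 3 beats/chord = 7/3 chords/bar.
Fastest is C at 2.5 chords/bar.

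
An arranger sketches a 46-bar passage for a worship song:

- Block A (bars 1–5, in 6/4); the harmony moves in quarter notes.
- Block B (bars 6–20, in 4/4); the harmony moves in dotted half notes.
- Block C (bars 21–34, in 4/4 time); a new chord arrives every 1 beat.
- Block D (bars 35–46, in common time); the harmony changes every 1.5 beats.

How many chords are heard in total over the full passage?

A: 5 bars × 6 beats = 30 beats; 1 beat/chord → 30 chords.
B: 15 bars × 4 beats = 60 beats; 3 beats/chord → 20 chords.
C: 14 bars × 4 beats = 56 beats; 1 beat/chord → 56 chords.
D: 12 bars × 4 beats = 48 beats; 1.5 beats/chord → 32 chords.
Total: 30 + 20 + 56 + 32 = 138.

138 chords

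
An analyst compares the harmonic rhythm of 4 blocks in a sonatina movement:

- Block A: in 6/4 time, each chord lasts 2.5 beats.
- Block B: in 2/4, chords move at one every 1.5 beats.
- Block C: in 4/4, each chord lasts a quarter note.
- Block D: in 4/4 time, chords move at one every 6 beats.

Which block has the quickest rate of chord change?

Block C

A: 6 beats/bar ÷ 2.5 beats/chord = 2.4 chords/bar.
B: 2 beats/bar ÷ 1.5 beats/chord = 4/3 chords/bar.
C: 4 beats/bar ÷ 1 beat/chord = 4 chords/bar.
D: 4 beats/bar ÷ 6 beats/chord = 2/3 chords/bar.
Fastest is C at 4 chords/bar.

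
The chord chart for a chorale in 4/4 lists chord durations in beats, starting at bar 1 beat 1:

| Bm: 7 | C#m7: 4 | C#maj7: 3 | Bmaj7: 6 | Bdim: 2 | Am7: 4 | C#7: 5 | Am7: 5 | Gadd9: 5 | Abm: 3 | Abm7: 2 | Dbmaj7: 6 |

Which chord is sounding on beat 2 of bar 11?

Abm

Beat 2 of bar 11 is beat (11−1)×4 + 2 = 42 overall.
Running totals: Bm ends at 7, C#m7 ends at 11, C#maj7 ends at 14, Bmaj7 ends at 20, Bdim ends at 22, Am7 ends at 26, C#7 ends at 31, Am7 ends at 36, Gadd9 ends at 41, Abm ends at 44.
Beat 42 falls within Abm.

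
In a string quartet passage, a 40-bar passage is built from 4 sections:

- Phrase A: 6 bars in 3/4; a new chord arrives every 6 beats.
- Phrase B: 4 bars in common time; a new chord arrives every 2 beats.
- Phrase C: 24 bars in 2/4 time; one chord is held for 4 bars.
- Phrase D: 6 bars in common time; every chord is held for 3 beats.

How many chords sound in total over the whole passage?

A: 6·3 = 18 beats, 18/6 = 3 chords.
B: 4·4 = 16 beats, 16/2 = 8 chords.
C: 24·2 = 48 beats, 48/8 = 6 chords.
D: 6·4 = 24 beats, 24/3 = 8 chords.
Total: 3 + 8 + 6 + 8 = 25.

25 chords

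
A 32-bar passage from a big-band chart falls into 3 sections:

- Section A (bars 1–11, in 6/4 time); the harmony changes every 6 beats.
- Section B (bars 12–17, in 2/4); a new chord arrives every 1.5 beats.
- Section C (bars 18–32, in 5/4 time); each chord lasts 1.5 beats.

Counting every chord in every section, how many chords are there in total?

A has 66 beats and chords last 6 each, so 11 chords.
B has 12 beats and chords last 1.5 each, so 8 chords.
C has 75 beats and chords last 1.5 each, so 50 chords.
Total: 11 + 8 + 50 = 69.

69 chords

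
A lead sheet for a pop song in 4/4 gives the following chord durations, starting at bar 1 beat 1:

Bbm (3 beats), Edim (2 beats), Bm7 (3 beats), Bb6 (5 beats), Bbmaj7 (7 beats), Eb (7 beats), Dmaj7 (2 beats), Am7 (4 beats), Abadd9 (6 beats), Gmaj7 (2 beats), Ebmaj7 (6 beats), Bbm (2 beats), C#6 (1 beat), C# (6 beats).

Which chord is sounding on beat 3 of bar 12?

Beat 3 of bar 12 is beat (12−1)×4 + 3 = 47 overall.
Running totals: Bbm ends at 3, Edim ends at 5, Bm7 ends at 8, Bb6 ends at 13, Bbmaj7 ends at 20, Eb ends at 27, Dmaj7 ends at 29, Am7 ends at 33, Abadd9 ends at 39, Gmaj7 ends at 41, Ebmaj7 ends at 47.
Beat 47 falls within Ebmaj7.

Ebmaj7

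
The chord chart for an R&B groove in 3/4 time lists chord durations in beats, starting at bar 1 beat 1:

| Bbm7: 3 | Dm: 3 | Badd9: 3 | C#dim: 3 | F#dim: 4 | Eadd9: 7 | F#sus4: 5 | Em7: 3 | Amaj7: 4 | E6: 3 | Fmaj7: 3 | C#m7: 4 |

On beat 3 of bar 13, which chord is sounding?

Beat 3 of bar 13 is beat (13−1)×3 + 3 = 39 overall.
Running totals: Bbm7 ends at 3, Dm ends at 6, Badd9 ends at 9, C#dim ends at 12, F#dim ends at 16, Eadd9 ends at 23, F#sus4 ends at 28, Em7 ends at 31, Amaj7 ends at 35, E6 ends at 38, Fmaj7 ends at 41.
Beat 39 falls within Fmaj7.

Fmaj7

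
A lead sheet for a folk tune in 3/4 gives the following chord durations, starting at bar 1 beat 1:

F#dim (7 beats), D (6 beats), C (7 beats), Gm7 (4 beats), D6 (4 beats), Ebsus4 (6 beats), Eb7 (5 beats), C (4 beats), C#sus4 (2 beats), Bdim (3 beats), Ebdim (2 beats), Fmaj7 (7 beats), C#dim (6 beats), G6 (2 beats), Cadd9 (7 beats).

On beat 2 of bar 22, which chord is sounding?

G6

Beat 2 of bar 22 is beat (22−1)×3 + 2 = 65 overall.
Running totals: F#dim ends at 7, D ends at 13, C ends at 20, Gm7 ends at 24, D6 ends at 28, Ebsus4 ends at 34, Eb7 ends at 39, C ends at 43, C#sus4 ends at 45, Bdim ends at 48, Ebdim ends at 50, Fmaj7 ends at 57, C#dim ends at 63, G6 ends at 65.
Beat 65 falls within G6.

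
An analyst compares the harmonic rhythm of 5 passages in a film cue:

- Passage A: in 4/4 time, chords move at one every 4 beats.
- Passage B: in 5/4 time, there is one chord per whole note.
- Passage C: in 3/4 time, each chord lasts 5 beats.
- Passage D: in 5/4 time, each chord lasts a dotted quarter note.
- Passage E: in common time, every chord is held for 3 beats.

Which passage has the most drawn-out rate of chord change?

A: 4 beats/bar ÷ 4 beats/chord = 1 chord/bar.
B: 5 beats/bar ÷ 4 beats/chord = 1.25 chords/bar.
C: 3 beats/bar ÷ 5 beats/chord = 0.6 chords/bar.
D: 5 beats/bar ÷ 1.5 beats/chord = 10/3 chords/bar.
E: 4 beats/bar ÷ 3 beats/chord = 4/3 chords/bar.
Slowest is C at 0.6 chords/bar.

Passage C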